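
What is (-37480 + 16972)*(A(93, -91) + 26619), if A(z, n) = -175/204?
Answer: -9280042609/17 ≈ -5.4589e+8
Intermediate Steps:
A(z, n) = -175/204 (A(z, n) = -175*1/204 = -175/204)
(-37480 + 16972)*(A(93, -91) + 26619) = (-37480 + 16972)*(-175/204 + 26619) = -20508*5430101/204 = -9280042609/17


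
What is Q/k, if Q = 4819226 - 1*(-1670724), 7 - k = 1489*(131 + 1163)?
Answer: -6489950/1926759 ≈ -3.3683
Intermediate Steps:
k = -1926759 (k = 7 - 1489*(131 + 1163) = 7 - 1489*1294 = 7 - 1*1926766 = 7 - 1926766 = -1926759)
Q = 6489950 (Q = 4819226 + 1670724 = 6489950)
Q/k = 6489950/(-1926759) = 6489950*(-1/1926759) = -6489950/1926759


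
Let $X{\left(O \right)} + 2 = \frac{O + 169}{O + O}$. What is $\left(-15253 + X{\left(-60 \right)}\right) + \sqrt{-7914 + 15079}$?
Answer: $- \frac{1830709}{120} + \sqrt{7165} \approx -15171.0$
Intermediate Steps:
$X{\left(O \right)} = -2 + \frac{169 + O}{2 O}$ ($X{\left(O \right)} = -2 + \frac{O + 169}{O + O} = -2 + \frac{169 + O}{2 O}$)
$\left(-15253 + X{\left(-60 \right)}\right) + \sqrt{-7914 + 15079} = \left(-15253 + \frac{169 - -180}{2 \left(-60\right)}\right) + \sqrt{-7914 + 15079} = \left(-15253 + \frac{1}{2} \left(- \frac{1}{60}\right) \left(169 + 180\right)\right) + \sqrt{7165} = \left(-15253 + \frac{1}{2} \left(- \frac{1}{60}\right) 349\right) + \sqrt{7165} = \left(-15253 - \frac{349}{120}\right) + \sqrt{7165} = - \frac{1830709}{120} + \sqrt{7165}$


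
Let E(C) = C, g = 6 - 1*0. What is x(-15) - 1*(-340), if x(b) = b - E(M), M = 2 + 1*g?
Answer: 317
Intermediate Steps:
g = 6 (g = 6 + 0 = 6)
M = 8 (M = 2 + 1*6 = 2 + 6 = 8)
x(b) = -8 + b (x(b) = b - 1*8 = b - 8 = -8 + b)
x(-15) - 1*(-340) = (-8 - 15) - 1*(-340) = -23 + 340 = 317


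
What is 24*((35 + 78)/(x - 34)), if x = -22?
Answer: -339/7 ≈ -48.429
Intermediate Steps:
24*((35 + 78)/(x - 34)) = 24*((35 + 78)/(-22 - 34)) = 24*(113/(-56)) = 24*(113*(-1/56)) = 24*(-113/56) = -339/7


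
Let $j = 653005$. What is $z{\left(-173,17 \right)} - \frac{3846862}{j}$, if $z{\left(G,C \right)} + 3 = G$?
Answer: $- \frac{118775742}{653005} \approx -181.89$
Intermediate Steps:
$z{\left(G,C \right)} = -3 + G$
$z{\left(-173,17 \right)} - \frac{3846862}{j} = \left(-3 - 173\right) - \frac{3846862}{653005} = -176 - 3846862 \cdot \frac{1}{653005} = -176 - \frac{3846862}{653005} = - \frac{118775742}{653005}$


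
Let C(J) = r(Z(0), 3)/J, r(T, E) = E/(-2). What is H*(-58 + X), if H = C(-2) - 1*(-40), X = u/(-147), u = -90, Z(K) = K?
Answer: -114589/49 ≈ -2338.6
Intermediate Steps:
r(T, E) = -E/2 (r(T, E) = E*(-½) = -E/2)
X = 30/49 (X = -90/(-147) = -90*(-1/147) = 30/49 ≈ 0.61224)
C(J) = -3/(2*J) (C(J) = (-½*3)/J = -3/(2*J))
H = 163/4 (H = -3/2/(-2) - 1*(-40) = -3/2*(-½) + 40 = ¾ + 40 = 163/4 ≈ 40.750)
H*(-58 + X) = 163*(-58 + 30/49)/4 = (163/4)*(-2812/49) = -114589/49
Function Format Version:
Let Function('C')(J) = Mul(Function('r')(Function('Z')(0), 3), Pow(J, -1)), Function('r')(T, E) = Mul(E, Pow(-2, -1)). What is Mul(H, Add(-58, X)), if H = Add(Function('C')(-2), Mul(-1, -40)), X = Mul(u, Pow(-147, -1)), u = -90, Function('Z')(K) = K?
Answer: Rational(-114589, 49) ≈ -2338.6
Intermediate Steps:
Function('r')(T, E) = Mul(Rational(-1, 2), E) (Function('r')(T, E) = Mul(E, Rational(-1, 2)) = Mul(Rational(-1, 2), E))
X = Rational(30, 49) (X = Mul(-90, Pow(-147, -1)) = Mul(-90, Rational(-1, 147)) = Rational(30, 49) ≈ 0.61224)
Function('C')(J) = Mul(Rational(-3, 2), Pow(J, -1)) (Function('C')(J) = Mul(Mul(Rational(-1, 2), 3), Pow(J, -1)) = Mul(Rational(-3, 2), Pow(J, -1)))
H = Rational(163, 4) (H = Add(Mul(Rational(-3, 2), Pow(-2, -1)), Mul(-1, -40)) = Add(Mul(Rational(-3, 2), Rational(-1, 2)), 40) = Add(Rational(3, 4), 40) = Rational(163, 4) ≈ 40.750)
Mul(H, Add(-58, X)) = Mul(Rational(163, 4), Add(-58, Rational(30, 49))) = Mul(Rational(163, 4), Rational(-2812, 49)) = Rational(-114589, 49)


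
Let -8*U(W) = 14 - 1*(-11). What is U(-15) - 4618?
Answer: -36969/8 ≈ -4621.1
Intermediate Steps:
U(W) = -25/8 (U(W) = -(14 - 1*(-11))/8 = -(14 + 11)/8 = -⅛*25 = -25/8)
U(-15) - 4618 = -25/8 - 4618 = -36969/8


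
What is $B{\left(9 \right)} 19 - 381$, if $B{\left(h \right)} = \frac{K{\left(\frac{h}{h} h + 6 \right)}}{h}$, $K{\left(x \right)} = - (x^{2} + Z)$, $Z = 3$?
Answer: $- \frac{2587}{3} \approx -862.33$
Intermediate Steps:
$K{\left(x \right)} = -3 - x^{2}$ ($K{\left(x \right)} = - (x^{2} + 3) = - (3 + x^{2}) = -3 - x^{2}$)
$B{\left(h \right)} = \frac{-3 - \left(6 + h\right)^{2}}{h}$ ($B{\left(h \right)} = \frac{-3 - \left(\frac{h}{h} h + 6\right)^{2}}{h} = \frac{-3 - \left(1 h + 6\right)^{2}}{h} = \frac{-3 - \left(h + 6\right)^{2}}{h} = \frac{-3 - \left(6 + h\right)^{2}}{h}$)
$B{\left(9 \right)} 19 - 381 = \frac{-3 - \left(6 + 9\right)^{2}}{9} \cdot 19 - 381 = \frac{-3 - 15^{2}}{9} \cdot 19 - 381 = \frac{-3 - 225}{9} \cdot 19 - 381 = \frac{1}{9} \left(-228\right) 19 - 381 = \left(- \frac{76}{3}\right) 19 - 381 = - \frac{1444}{3} - 381 = - \frac{2587}{3}$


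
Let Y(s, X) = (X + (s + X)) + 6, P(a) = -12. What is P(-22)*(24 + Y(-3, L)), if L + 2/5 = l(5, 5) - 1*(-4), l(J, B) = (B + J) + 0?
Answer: -3252/5 ≈ -650.40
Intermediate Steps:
l(J, B) = B + J
L = 68/5 (L = -⅖ + ((5 + 5) - 1*(-4)) = -⅖ + (10 + 4) = -⅖ + 14 = 68/5 ≈ 13.600)
Y(s, X) = 6 + s + 2*X (Y(s, X) = (X + (X + s)) + 6 = (s + 2*X) + 6 = 6 + s + 2*X)
P(-22)*(24 + Y(-3, L)) = -12*(24 + (6 - 3 + 2*(68/5))) = -12*(24 + (6 - 3 + 136/5)) = -12*(24 + 151/5) = -12*271/5 = -3252/5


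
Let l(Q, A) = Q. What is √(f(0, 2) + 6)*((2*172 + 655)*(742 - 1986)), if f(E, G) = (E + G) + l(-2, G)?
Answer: -1242756*√6 ≈ -3.0441e+6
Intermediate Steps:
f(E, G) = -2 + E + G (f(E, G) = (E + G) - 2 = -2 + E + G)
√(f(0, 2) + 6)*((2*172 + 655)*(742 - 1986)) = √((-2 + 0 + 2) + 6)*((2*172 + 655)*(742 - 1986)) = √(0 + 6)*((344 + 655)*(-1244)) = √6*(999*(-1244)) = √6*(-1242756) = -1242756*√6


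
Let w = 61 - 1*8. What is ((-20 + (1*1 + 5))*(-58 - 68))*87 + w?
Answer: 153521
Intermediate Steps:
w = 53 (w = 61 - 8 = 53)
((-20 + (1*1 + 5))*(-58 - 68))*87 + w = ((-20 + (1*1 + 5))*(-58 - 68))*87 + 53 = ((-20 + (1 + 5))*(-126))*87 + 53 = ((-20 + 6)*(-126))*87 + 53 = -14*(-126)*87 + 53 = 1764*87 + 53 = 153468 + 53 = 153521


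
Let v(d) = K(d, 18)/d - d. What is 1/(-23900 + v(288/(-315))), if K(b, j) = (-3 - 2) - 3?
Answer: -140/3344647 ≈ -4.1858e-5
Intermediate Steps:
K(b, j) = -8 (K(b, j) = -5 - 3 = -8)
v(d) = -d - 8/d (v(d) = -8/d - d = -d - 8/d)
1/(-23900 + v(288/(-315))) = 1/(-23900 + (-288/(-315) - 8/(288/(-315)))) = 1/(-23900 + (-288*(-1)/315 - 8/(288*(-1/315)))) = 1/(-23900 + (-1*(-32/35) - 8/(-32/35))) = 1/(-23900 + (32/35 - 8*(-35/32))) = 1/(-23900 + (32/35 + 35/4)) = 1/(-23900 + 1353/140) = 1/(-3344647/140) = -140/3344647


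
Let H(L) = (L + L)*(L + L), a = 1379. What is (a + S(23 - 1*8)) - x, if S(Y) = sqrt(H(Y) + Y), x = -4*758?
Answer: 4411 + sqrt(915) ≈ 4441.3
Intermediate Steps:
x = -3032
H(L) = 4*L**2 (H(L) = (2*L)*(2*L) = 4*L**2)
S(Y) = sqrt(Y + 4*Y**2) (S(Y) = sqrt(4*Y**2 + Y) = sqrt(Y + 4*Y**2))
(a + S(23 - 1*8)) - x = (1379 + sqrt((23 - 1*8)*(1 + 4*(23 - 1*8)))) - 1*(-3032) = (1379 + sqrt((23 - 8)*(1 + 4*(23 - 8)))) + 3032 = (1379 + sqrt(15*(1 + 4*15))) + 3032 = (1379 + sqrt(15*(1 + 60))) + 3032 = (1379 + sqrt(15*61)) + 3032 = (1379 + sqrt(915)) + 3032 = 4411 + sqrt(915)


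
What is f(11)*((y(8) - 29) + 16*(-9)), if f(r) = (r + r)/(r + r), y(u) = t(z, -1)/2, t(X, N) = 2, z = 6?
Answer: -172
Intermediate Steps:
y(u) = 1 (y(u) = 2/2 = 2*(½) = 1)
f(r) = 1 (f(r) = (2*r)/((2*r)) = (2*r)*(1/(2*r)) = 1)
f(11)*((y(8) - 29) + 16*(-9)) = 1*((1 - 29) + 16*(-9)) = 1*(-28 - 144) = 1*(-172) = -172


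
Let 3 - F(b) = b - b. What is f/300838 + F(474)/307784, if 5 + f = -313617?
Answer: -48263465567/46296561496 ≈ -1.0425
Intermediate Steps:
f = -313622 (f = -5 - 313617 = -313622)
F(b) = 3 (F(b) = 3 - (b - b) = 3 - 1*0 = 3 + 0 = 3)
f/300838 + F(474)/307784 = -313622/300838 + 3/307784 = -313622*1/300838 + 3*(1/307784) = -156811/150419 + 3/307784 = -48263465567/46296561496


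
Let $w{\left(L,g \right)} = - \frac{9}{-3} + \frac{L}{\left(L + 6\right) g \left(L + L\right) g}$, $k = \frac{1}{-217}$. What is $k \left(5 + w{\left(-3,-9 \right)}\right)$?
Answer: $- \frac{3889}{105462} \approx -0.036876$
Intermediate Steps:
$k = - \frac{1}{217} \approx -0.0046083$
$w{\left(L,g \right)} = 3 + \frac{1}{2 g^{2} \left(6 + L\right)}$ ($w{\left(L,g \right)} = \left(-9\right) \left(- \frac{1}{3}\right) + \frac{L}{\left(6 + L\right) g 2 L g} = 3 + \frac{L}{\left(6 + L\right) 2 L g g} = 3 + \frac{L}{2 L g \left(6 + L\right) g} = 3 + \frac{L}{2 L g^{2} \left(6 + L\right)} = 3 + L \frac{1}{2 L g^{2} \left(6 + L\right)} = 3 + \frac{1}{2 g^{2} \left(6 + L\right)}$)
$k \left(5 + w{\left(-3,-9 \right)}\right) = - \frac{5 + \frac{1 + 36 \left(-9\right)^{2} + 6 \left(-3\right) \left(-9\right)^{2}}{2 \cdot 81 \left(6 - 3\right)}}{217} = - \frac{5 + \frac{1}{2} \cdot \frac{1}{81} \cdot \frac{1}{3} \left(1 + 36 \cdot 81 + 6 \left(-3\right) 81\right)}{217} = - \frac{5 + \frac{1}{2} \cdot \frac{1}{81} \cdot \frac{1}{3} \left(1 + 2916 - 1458\right)}{217} = - \frac{5 + \frac{1}{2} \cdot \frac{1}{81} \cdot \frac{1}{3} \cdot 1459}{217} = - \frac{5 + \frac{1459}{486}}{217} = \left(- \frac{1}{217}\right) \frac{3889}{486} = - \frac{3889}{105462}$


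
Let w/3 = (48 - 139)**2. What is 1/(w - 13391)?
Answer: 1/11452 ≈ 8.7321e-5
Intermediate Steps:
w = 24843 (w = 3*(48 - 139)**2 = 3*(-91)**2 = 3*8281 = 24843)
1/(w - 13391) = 1/(24843 - 13391) = 1/11452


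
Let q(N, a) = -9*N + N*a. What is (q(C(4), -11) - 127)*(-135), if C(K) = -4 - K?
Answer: -4455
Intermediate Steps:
(q(C(4), -11) - 127)*(-135) = ((-4 - 1*4)*(-9 - 11) - 127)*(-135) = ((-4 - 4)*(-20) - 127)*(-135) = (-8*(-20) - 127)*(-135) = (160 - 127)*(-135) = 33*(-135) = -4455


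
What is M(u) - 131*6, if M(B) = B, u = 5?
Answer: -781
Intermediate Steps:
M(u) - 131*6 = 5 - 131*6 = 5 - 786 = -781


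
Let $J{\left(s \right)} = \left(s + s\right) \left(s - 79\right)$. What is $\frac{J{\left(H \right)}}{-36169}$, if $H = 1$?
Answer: $\frac{156}{36169} \approx 0.0043131$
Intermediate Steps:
$J{\left(s \right)} = 2 s \left(-79 + s\right)$
$\frac{J{\left(H \right)}}{-36169} = \frac{2 \cdot 1 \left(-79 + 1\right)}{-36169} = 2 \cdot 1 \left(-78\right) \left(- \frac{1}{36169}\right) = \left(-156\right) \left(- \frac{1}{36169}\right) = \frac{156}{36169}$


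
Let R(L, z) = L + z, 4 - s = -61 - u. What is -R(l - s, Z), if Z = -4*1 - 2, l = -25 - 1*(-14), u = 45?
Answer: 127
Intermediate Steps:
l = -11 (l = -25 + 14 = -11)
Z = -6 (Z = -4 - 2 = -6)
s = 110 (s = 4 - (-61 - 1*45) = 4 - (-61 - 45) = 4 - 1*(-106) = 4 + 106 = 110)
-R(l - s, Z) = -((-11 - 1*110) - 6) = -((-11 - 110) - 6) = -(-121 - 6) = -1*(-127) = 127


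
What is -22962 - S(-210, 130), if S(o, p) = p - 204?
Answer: -22888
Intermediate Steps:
S(o, p) = -204 + p
-22962 - S(-210, 130) = -22962 - (-204 + 130) = -22962 - 1*(-74) = -22962 + 74 = -22888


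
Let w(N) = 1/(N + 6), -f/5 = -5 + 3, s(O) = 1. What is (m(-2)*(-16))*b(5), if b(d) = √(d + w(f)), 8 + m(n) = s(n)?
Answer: 252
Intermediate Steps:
f = 10 (f = -5*(-5 + 3) = -5*(-2) = 10)
w(N) = 1/(6 + N)
m(n) = -7 (m(n) = -8 + 1 = -7)
b(d) = √(1/16 + d) (b(d) = √(d + 1/(6 + 10)) = √(d + 1/16) = √(1/16 + d))
(m(-2)*(-16))*b(5) = (-7*(-16))*(√(1 + 16*5)/4) = 112*(√(1 + 80)/4) = 112*(√81/4) = 112*((¼)*9) = 112*(9/4) = 252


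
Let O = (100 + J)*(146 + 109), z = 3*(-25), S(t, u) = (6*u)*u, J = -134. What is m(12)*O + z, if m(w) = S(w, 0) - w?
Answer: 103965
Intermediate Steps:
S(t, u) = 6*u**2
m(w) = -w (m(w) = 6*0**2 - w = 6*0 - w = 0 - w = -w)
z = -75
O = -8670 (O = (100 - 134)*(146 + 109) = -34*255 = -8670)
m(12)*O + z = -1*12*(-8670) - 75 = -12*(-8670) - 75 = 104040 - 75 = 103965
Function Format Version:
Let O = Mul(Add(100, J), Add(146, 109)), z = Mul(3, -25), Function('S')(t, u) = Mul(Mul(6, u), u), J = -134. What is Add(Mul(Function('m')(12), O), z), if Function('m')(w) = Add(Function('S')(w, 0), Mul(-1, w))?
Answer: 103965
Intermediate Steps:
Function('S')(t, u) = Mul(6, Pow(u, 2))
Function('m')(w) = Mul(-1, w) (Function('m')(w) = Add(Mul(6, Pow(0, 2)), Mul(-1, w)) = Add(Mul(6, 0), Mul(-1, w)) = Add(0, Mul(-1, w)) = Mul(-1, w))
z = -75
O = -8670 (O = Mul(Add(100, -134), Add(146, 109)) = Mul(-34, 255) = -8670)
Add(Mul(Function('m')(12), O), z) = Add(Mul(Mul(-1, 12), -8670), -75) = Add(Mul(-12, -8670), -75) = Add(104040, -75) = 103965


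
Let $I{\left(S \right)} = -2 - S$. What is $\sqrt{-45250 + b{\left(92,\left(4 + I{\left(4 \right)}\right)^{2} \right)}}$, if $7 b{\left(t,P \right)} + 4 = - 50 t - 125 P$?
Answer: $\frac{i \sqrt{2252978}}{7} \approx 214.43 i$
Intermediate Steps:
$b{\left(t,P \right)} = - \frac{4}{7} - \frac{125 P}{7} - \frac{50 t}{7}$ ($b{\left(t,P \right)} = - \frac{4}{7} + \frac{- 50 t - 125 P}{7} = - \frac{4}{7} + \frac{- 125 P - 50 t}{7} = - \frac{4}{7} - \left(\frac{50 t}{7} + \frac{125 P}{7}\right) = - \frac{4}{7} - \frac{125 P}{7} - \frac{50 t}{7}$)
$\sqrt{-45250 + b{\left(92,\left(4 + I{\left(4 \right)}\right)^{2} \right)}} = \sqrt{-45250 - \left(\frac{4604}{7} + \frac{125 \left(4 - 6\right)^{2}}{7}\right)} = \sqrt{-45250 - \left(\frac{4604}{7} + \frac{500}{7}\right)} = \sqrt{-45250 - \frac{5104}{7}} = \sqrt{- \frac{321854}{7}} = \frac{i \sqrt{2252978}}{7}$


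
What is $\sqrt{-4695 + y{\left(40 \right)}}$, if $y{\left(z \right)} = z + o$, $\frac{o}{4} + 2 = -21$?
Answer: $i \sqrt{4747} \approx 68.898 i$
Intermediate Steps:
$o = -92$ ($o = -8 + 4 \left(-21\right) = -8 - 84 = -92$)
$y{\left(z \right)} = -92 + z$ ($y{\left(z \right)} = z - 92 = -92 + z$)
$\sqrt{-4695 + y{\left(40 \right)}} = \sqrt{-4695 + \left(-92 + 40\right)} = \sqrt{-4695 - 52} = \sqrt{-4747} = i \sqrt{4747}$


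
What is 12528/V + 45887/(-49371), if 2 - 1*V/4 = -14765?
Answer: -522983357/729061557 ≈ -0.71734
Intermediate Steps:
V = 59068 (V = 8 - 4*(-14765) = 8 + 59060 = 59068)
12528/V + 45887/(-49371) = 12528/59068 + 45887/(-49371) = 12528*(1/59068) + 45887*(-1/49371) = 3132/14767 - 45887/49371 = -522983357/729061557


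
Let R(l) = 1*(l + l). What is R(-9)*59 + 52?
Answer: -1010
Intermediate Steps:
R(l) = 2*l (R(l) = 1*(2*l) = 2*l)
R(-9)*59 + 52 = (2*(-9))*59 + 52 = -18*59 + 52 = -1062 + 52 = -1010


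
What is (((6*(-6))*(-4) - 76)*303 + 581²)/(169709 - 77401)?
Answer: 358165/92308 ≈ 3.8801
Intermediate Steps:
(((6*(-6))*(-4) - 76)*303 + 581²)/(169709 - 77401) = ((-36*(-4) - 76)*303 + 337561)/92308 = ((144 - 76)*303 + 337561)*(1/92308) = (68*303 + 337561)*(1/92308) = (20604 + 337561)*(1/92308) = 358165*(1/92308) = 358165/92308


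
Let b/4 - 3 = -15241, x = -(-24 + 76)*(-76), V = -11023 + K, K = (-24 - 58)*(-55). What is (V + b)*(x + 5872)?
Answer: -662776160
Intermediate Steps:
K = 4510 (K = -82*(-55) = 4510)
V = -6513 (V = -11023 + 4510 = -6513)
x = 3952 (x = -52*(-76) = -1*(-3952) = 3952)
b = -60952 (b = 12 + 4*(-15241) = 12 - 60964 = -60952)
(V + b)*(x + 5872) = (-6513 - 60952)*(3952 + 5872) = -67465*9824 = -662776160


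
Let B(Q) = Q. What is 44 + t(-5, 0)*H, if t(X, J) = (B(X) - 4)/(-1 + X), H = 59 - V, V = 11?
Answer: 116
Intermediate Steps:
H = 48 (H = 59 - 1*11 = 59 - 11 = 48)
t(X, J) = (-4 + X)/(-1 + X) (t(X, J) = (X - 4)/(-1 + X) = (-4 + X)/(-1 + X))
44 + t(-5, 0)*H = 44 + ((-4 - 5)/(-1 - 5))*48 = 44 + (-9/(-6))*48 = 44 - ⅙*(-9)*48 = 44 + (3/2)*48 = 44 + 72 = 116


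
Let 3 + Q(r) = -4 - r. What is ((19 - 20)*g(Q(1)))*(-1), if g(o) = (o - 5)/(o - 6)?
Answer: 13/14 ≈ 0.92857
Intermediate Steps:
Q(r) = -7 - r (Q(r) = -3 + (-4 - r) = -7 - r)
g(o) = (-5 + o)/(-6 + o)
((19 - 20)*g(Q(1)))*(-1) = ((19 - 20)*((-5 + (-7 - 1*1))/(-6 + (-7 - 1*1))))*(-1) = -(-5 + (-7 - 1))/(-6 + (-7 - 1))*(-1) = -(-5 - 8)/(-6 - 8)*(-1) = -(-13)/(-14)*(-1) = -(-1)*(-13)/14*(-1) = -1*13/14*(-1) = -13/14*(-1) = 13/14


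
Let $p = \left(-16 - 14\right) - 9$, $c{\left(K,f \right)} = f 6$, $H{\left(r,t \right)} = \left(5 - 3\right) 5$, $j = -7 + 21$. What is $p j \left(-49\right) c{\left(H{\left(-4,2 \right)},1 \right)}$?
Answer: $160524$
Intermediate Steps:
$j = 14$
$H{\left(r,t \right)} = 10$ ($H{\left(r,t \right)} = 2 \cdot 5 = 10$)
$c{\left(K,f \right)} = 6 f$
$p = -39$ ($p = -30 - 9 = -39$)
$p j \left(-49\right) c{\left(H{\left(-4,2 \right)},1 \right)} = - 39 \cdot 14 \left(-49\right) 6 \cdot 1 = - 39 \left(\left(-686\right) 6\right) = \left(-39\right) \left(-4116\right) = 160524$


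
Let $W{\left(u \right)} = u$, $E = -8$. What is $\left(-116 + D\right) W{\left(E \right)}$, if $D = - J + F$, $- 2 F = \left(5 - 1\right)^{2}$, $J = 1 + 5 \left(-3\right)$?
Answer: $880$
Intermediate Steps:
$J = -14$ ($J = 1 - 15 = -14$)
$F = -8$ ($F = - \frac{\left(5 - 1\right)^{2}}{2} = - \frac{4^{2}}{2} = \left(- \frac{1}{2}\right) 16 = -8$)
$D = 6$ ($D = \left(-1\right) \left(-14\right) - 8 = 14 - 8 = 6$)
$\left(-116 + D\right) W{\left(E \right)} = \left(-116 + 6\right) \left(-8\right) = \left(-110\right) \left(-8\right) = 880$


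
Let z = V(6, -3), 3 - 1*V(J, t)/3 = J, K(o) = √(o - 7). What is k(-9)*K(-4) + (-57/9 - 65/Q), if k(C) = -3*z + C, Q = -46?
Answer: -679/138 + 18*I*√11 ≈ -4.9203 + 59.699*I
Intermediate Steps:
K(o) = √(-7 + o)
V(J, t) = 9 - 3*J
z = -9 (z = 9 - 3*6 = 9 - 18 = -9)
k(C) = 27 + C (k(C) = -3*(-9) + C = 27 + C)
k(-9)*K(-4) + (-57/9 - 65/Q) = (27 - 9)*√(-7 - 4) + (-57/9 - 65/(-46)) = 18*√(-11) + (-57*⅑ - 65*(-1/46)) = 18*(I*√11) + (-19/3 + 65/46) = 18*I*√11 - 679/138 = -679/138 + 18*I*√11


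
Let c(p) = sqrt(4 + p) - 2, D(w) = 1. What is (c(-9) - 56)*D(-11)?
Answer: -58 + I*sqrt(5) ≈ -58.0 + 2.2361*I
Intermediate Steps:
c(p) = -2 + sqrt(4 + p)
(c(-9) - 56)*D(-11) = ((-2 + sqrt(4 - 9)) - 56)*1 = ((-2 + sqrt(-5)) - 56)*1 = ((-2 + I*sqrt(5)) - 56)*1 = (-58 + I*sqrt(5))*1 = -58 + I*sqrt(5)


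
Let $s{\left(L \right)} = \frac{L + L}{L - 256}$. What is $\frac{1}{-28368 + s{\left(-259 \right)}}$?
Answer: $- \frac{515}{14609002} \approx -3.5252 \cdot 10^{-5}$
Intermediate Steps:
$s{\left(L \right)} = \frac{2 L}{-256 + L}$
$\frac{1}{-28368 + s{\left(-259 \right)}} = \frac{1}{-28368 + 2 \left(-259\right) \frac{1}{-256 - 259}} = \frac{1}{-28368 + 2 \left(-259\right) \frac{1}{-515}} = \frac{1}{-28368 + 2 \left(-259\right) \left(- \frac{1}{515}\right)} = \frac{1}{-28368 + \frac{518}{515}} = \frac{1}{- \frac{14609002}{515}} = - \frac{515}{14609002}$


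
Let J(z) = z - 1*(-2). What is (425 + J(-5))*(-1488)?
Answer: -627936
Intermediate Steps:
J(z) = 2 + z (J(z) = z + 2 = 2 + z)
(425 + J(-5))*(-1488) = (425 + (2 - 5))*(-1488) = (425 - 3)*(-1488) = 422*(-1488) = -627936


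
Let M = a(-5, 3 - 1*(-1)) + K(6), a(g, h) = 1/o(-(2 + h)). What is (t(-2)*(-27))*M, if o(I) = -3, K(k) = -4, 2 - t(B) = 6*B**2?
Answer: -2574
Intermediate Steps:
t(B) = 2 - 6*B**2
a(g, h) = -1/3 (a(g, h) = 1/(-3) = -1/3)
M = -13/3 (M = -1/3 - 4 = -13/3 ≈ -4.3333)
(t(-2)*(-27))*M = ((2 - 6*(-2)**2)*(-27))*(-13/3) = ((2 - 6*4)*(-27))*(-13/3) = ((2 - 24)*(-27))*(-13/3) = -22*(-27)*(-13/3) = 594*(-13/3) = -2574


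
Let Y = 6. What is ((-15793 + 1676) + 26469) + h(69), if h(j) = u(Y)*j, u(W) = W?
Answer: 12766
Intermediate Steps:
h(j) = 6*j
((-15793 + 1676) + 26469) + h(69) = ((-15793 + 1676) + 26469) + 6*69 = (-14117 + 26469) + 414 = 12352 + 414 = 12766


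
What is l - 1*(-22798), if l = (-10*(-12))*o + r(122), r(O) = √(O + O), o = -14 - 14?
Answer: 19438 + 2*√61 ≈ 19454.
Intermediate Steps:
o = -28
r(O) = √2*√O (r(O) = √(2*O) = √2*√O)
l = -3360 + 2*√61 (l = -10*(-12)*(-28) + √2*√122 = 120*(-28) + 2*√61 = -3360 + 2*√61 ≈ -3344.4)
l - 1*(-22798) = (-3360 + 2*√61) - 1*(-22798) = (-3360 + 2*√61) + 22798 = 19438 + 2*√61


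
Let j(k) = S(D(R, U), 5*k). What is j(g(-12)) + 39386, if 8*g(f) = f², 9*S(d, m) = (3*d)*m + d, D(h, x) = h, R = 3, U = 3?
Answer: 118429/3 ≈ 39476.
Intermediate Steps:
S(d, m) = d/9 + d*m/3 (S(d, m) = ((3*d)*m + d)/9 = (3*d*m + d)/9 = (d + 3*d*m)/9 = d/9 + d*m/3)
g(f) = f²/8
j(k) = ⅓ + 5*k (j(k) = (⅑)*3*(1 + 3*(5*k)) = (⅑)*3*(1 + 15*k) = ⅓ + 5*k)
j(g(-12)) + 39386 = (⅓ + 5*((⅛)*(-12)²)) + 39386 = (⅓ + 5*((⅛)*144)) + 39386 = (⅓ + 5*18) + 39386 = (⅓ + 90) + 39386 = 271/3 + 39386 = 118429/3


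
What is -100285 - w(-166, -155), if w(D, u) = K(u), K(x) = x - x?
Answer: -100285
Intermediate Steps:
K(x) = 0
w(D, u) = 0
-100285 - w(-166, -155) = -100285 - 1*0 = -100285 + 0 = -100285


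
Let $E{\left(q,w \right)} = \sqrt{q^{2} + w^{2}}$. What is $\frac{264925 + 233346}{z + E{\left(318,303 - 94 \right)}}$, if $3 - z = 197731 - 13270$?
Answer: $- \frac{91910072118}{34024608959} - \frac{498271 \sqrt{144805}}{34024608959} \approx -2.7069$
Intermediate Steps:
$z = -184458$ ($z = 3 - \left(197731 - 13270\right) = 3 - 184461 = -184458$)
$\frac{264925 + 233346}{z + E{\left(318,303 - 94 \right)}} = \frac{264925 + 233346}{-184458 + \sqrt{318^{2} + \left(303 - 94\right)^{2}}} = \frac{498271}{-184458 + \sqrt{101124 + \left(303 - 94\right)^{2}}} = \frac{498271}{-184458 + \sqrt{101124 + 209^{2}}} = \frac{498271}{-184458 + \sqrt{101124 + 43681}} = \frac{498271}{-184458 + \sqrt{144805}}$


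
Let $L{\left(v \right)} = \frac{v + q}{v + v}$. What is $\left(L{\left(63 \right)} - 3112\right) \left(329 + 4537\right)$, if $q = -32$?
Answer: $- \frac{317977691}{21} \approx -1.5142 \cdot 10^{7}$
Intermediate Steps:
$L{\left(v \right)} = \frac{-32 + v}{2 v}$ ($L{\left(v \right)} = \frac{v - 32}{v + v} = \frac{-32 + v}{2 v}$)
$\left(L{\left(63 \right)} - 3112\right) \left(329 + 4537\right) = \left(\frac{-32 + 63}{2 \cdot 63} - 3112\right) \left(329 + 4537\right) = \left(\frac{1}{2} \cdot \frac{1}{63} \cdot 31 - 3112\right) 4866 = \left(\frac{31}{126} - 3112\right) 4866 = \left(- \frac{392081}{126}\right) 4866 = - \frac{317977691}{21}$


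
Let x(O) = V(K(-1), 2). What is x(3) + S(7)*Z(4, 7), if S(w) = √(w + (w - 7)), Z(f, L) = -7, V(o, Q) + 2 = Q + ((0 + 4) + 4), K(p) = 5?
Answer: 8 - 7*√7 ≈ -10.520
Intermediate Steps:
V(o, Q) = 6 + Q (V(o, Q) = -2 + (Q + ((0 + 4) + 4)) = -2 + (Q + (4 + 4)) = -2 + (Q + 8) = -2 + (8 + Q) = 6 + Q)
x(O) = 8 (x(O) = 6 + 2 = 8)
S(w) = √(-7 + 2*w) (S(w) = √(w + (-7 + w)) = √(-7 + 2*w))
x(3) + S(7)*Z(4, 7) = 8 + √(-7 + 2*7)*(-7) = 8 + √(-7 + 14)*(-7) = 8 + √7*(-7) = 8 - 7*√7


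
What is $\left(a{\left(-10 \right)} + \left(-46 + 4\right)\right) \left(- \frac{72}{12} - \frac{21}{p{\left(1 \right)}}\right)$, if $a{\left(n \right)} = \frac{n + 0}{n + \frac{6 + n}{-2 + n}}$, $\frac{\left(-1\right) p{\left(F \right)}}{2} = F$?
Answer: $- \frac{5346}{29} \approx -184.34$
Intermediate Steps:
$p{\left(F \right)} = - 2 F$
$a{\left(n \right)} = \frac{n}{n + \frac{6 + n}{-2 + n}}$
$\left(a{\left(-10 \right)} + \left(-46 + 4\right)\right) \left(- \frac{72}{12} - \frac{21}{p{\left(1 \right)}}\right) = \left(- \frac{10 \left(-2 - 10\right)}{6 + \left(-10\right)^{2} - -10} + \left(-46 + 4\right)\right) \left(- \frac{72}{12} - \frac{21}{\left(-2\right) 1}\right) = \left(\left(-10\right) \frac{1}{6 + 100 + 10} \left(-12\right) - 42\right) \left(\left(-72\right) \frac{1}{12} - \frac{21}{-2}\right) = \left(\left(-10\right) \frac{1}{116} \left(-12\right) - 42\right) \left(-6 - - \frac{21}{2}\right) = \left(\left(-10\right) \frac{1}{116} \left(-12\right) - 42\right) \left(-6 + \frac{21}{2}\right) = \left(\frac{30}{29} - 42\right) \frac{9}{2} = \left(- \frac{1188}{29}\right) \frac{9}{2} = - \frac{5346}{29}$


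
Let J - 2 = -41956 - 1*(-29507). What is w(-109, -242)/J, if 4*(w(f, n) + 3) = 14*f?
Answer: 769/24894 ≈ 0.030891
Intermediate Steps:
J = -12447 (J = 2 + (-41956 - 1*(-29507)) = 2 + (-41956 + 29507) = 2 - 12449 = -12447)
w(f, n) = -3 + 7*f/2 (w(f, n) = -3 + (14*f)/4 = -3 + 7*f/2)
w(-109, -242)/J = (-3 + (7/2)*(-109))/(-12447) = (-3 - 763/2)*(-1/12447) = -769/2*(-1/12447) = 769/24894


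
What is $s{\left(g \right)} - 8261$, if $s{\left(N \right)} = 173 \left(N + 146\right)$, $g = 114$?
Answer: $36719$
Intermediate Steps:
$s{\left(N \right)} = 25258 + 173 N$ ($s{\left(N \right)} = 173 \left(146 + N\right) = 25258 + 173 N$)
$s{\left(g \right)} - 8261 = \left(25258 + 173 \cdot 114\right) - 8261 = \left(25258 + 19722\right) - 8261 = 44980 - 8261 = 36719$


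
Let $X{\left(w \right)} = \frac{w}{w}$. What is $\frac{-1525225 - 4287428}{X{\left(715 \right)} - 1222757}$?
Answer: $\frac{5812653}{1222756} \approx 4.7537$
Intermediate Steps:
$X{\left(w \right)} = 1$
$\frac{-1525225 - 4287428}{X{\left(715 \right)} - 1222757} = \frac{-1525225 - 4287428}{1 - 1222757} = - \frac{5812653}{-1222756} = \left(-5812653\right) \left(- \frac{1}{1222756}\right) = \frac{5812653}{1222756}$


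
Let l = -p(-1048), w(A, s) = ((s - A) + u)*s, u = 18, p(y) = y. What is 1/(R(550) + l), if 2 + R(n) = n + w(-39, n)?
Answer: 1/335446 ≈ 2.9811e-6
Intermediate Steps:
w(A, s) = s*(18 + s - A) (w(A, s) = ((s - A) + 18)*s = (18 + s - A)*s = s*(18 + s - A))
R(n) = -2 + n + n*(57 + n) (R(n) = -2 + (n + n*(18 + n - 1*(-39))) = -2 + (n + n*(18 + n + 39)) = -2 + (n + n*(57 + n)) = -2 + n + n*(57 + n))
l = 1048 (l = -1*(-1048) = 1048)
1/(R(550) + l) = 1/((-2 + 550 + 550*(57 + 550)) + 1048) = 1/((-2 + 550 + 550*607) + 1048) = 1/((-2 + 550 + 333850) + 1048) = 1/(334398 + 1048) = 1/335446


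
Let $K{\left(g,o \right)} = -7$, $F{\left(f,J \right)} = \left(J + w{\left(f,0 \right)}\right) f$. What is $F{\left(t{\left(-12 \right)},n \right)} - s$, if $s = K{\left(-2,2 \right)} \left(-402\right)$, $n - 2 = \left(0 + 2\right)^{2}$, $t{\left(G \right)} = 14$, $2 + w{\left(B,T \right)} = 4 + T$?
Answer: $-2702$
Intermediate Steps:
$w{\left(B,T \right)} = 2 + T$ ($w{\left(B,T \right)} = -2 + \left(4 + T\right) = 2 + T$)
$n = 6$ ($n = 2 + \left(0 + 2\right)^{2} = 2 + 2^{2} = 2 + 4 = 6$)
$F{\left(f,J \right)} = f \left(2 + J\right)$ ($F{\left(f,J \right)} = \left(J + \left(2 + 0\right)\right) f = \left(J + 2\right) f = \left(2 + J\right) f = f \left(2 + J\right)$)
$s = 2814$ ($s = \left(-7\right) \left(-402\right) = 2814$)
$F{\left(t{\left(-12 \right)},n \right)} - s = 14 \left(2 + 6\right) - 2814 = 14 \cdot 8 - 2814 = 112 - 2814 = -2702$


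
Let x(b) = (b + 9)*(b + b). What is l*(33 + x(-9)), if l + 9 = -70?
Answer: -2607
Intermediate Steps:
l = -79 (l = -9 - 70 = -79)
x(b) = 2*b*(9 + b) (x(b) = (9 + b)*(2*b) = 2*b*(9 + b))
l*(33 + x(-9)) = -79*(33 + 2*(-9)*(9 - 9)) = -79*(33 + 2*(-9)*0) = -79*(33 + 0) = -79*33 = -2607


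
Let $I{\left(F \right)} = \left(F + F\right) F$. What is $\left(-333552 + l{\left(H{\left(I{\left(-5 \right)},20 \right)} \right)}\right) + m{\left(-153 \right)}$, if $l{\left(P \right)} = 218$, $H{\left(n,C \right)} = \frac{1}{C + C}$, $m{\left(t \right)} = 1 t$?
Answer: $-333487$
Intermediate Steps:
$I{\left(F \right)} = 2 F^{2}$ ($I{\left(F \right)} = 2 F F = 2 F^{2}$)
$m{\left(t \right)} = t$
$H{\left(n,C \right)} = \frac{1}{2 C}$
$\left(-333552 + l{\left(H{\left(I{\left(-5 \right)},20 \right)} \right)}\right) + m{\left(-153 \right)} = \left(-333552 + 218\right) - 153 = -333334 - 153 = -333487$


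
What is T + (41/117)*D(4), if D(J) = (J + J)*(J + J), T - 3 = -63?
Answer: -4396/117 ≈ -37.573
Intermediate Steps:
T = -60 (T = 3 - 63 = -60)
D(J) = 4*J² (D(J) = (2*J)*(2*J) = 4*J²)
T + (41/117)*D(4) = -60 + (41/117)*(4*4²) = -60 + (41*(1/117))*(4*16) = -60 + (41/117)*64 = -60 + 2624/117 = -4396/117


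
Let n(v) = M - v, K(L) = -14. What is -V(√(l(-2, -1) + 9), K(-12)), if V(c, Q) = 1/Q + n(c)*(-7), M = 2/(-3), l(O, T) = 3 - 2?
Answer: -193/42 - 7*√10 ≈ -26.731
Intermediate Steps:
l(O, T) = 1
M = -⅔ (M = 2*(-⅓) = -⅔ ≈ -0.66667)
n(v) = -⅔ - v
V(c, Q) = 14/3 + 1/Q + 7*c (V(c, Q) = 1/Q + (-⅔ - c)*(-7) = 1/Q + (14/3 + 7*c) = 14/3 + 1/Q + 7*c)
-V(√(l(-2, -1) + 9), K(-12)) = -(14/3 + 1/(-14) + 7*√(1 + 9)) = -(14/3 - 1/14 + 7*√10) = -(193/42 + 7*√10) = -193/42 - 7*√10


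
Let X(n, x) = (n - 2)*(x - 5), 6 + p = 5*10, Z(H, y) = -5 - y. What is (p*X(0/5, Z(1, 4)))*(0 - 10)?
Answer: -12320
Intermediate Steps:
p = 44 (p = -6 + 5*10 = -6 + 50 = 44)
X(n, x) = (-5 + x)*(-2 + n) (X(n, x) = (-2 + n)*(-5 + x) = (-5 + x)*(-2 + n))
(p*X(0/5, Z(1, 4)))*(0 - 10) = (44*(10 - 0/5 - 2*(-5 - 1*4) + (0/5)*(-5 - 1*4)))*(0 - 10) = (44*(10 - 0/5 - 2*(-5 - 4) + (0*(⅕))*(-5 - 4)))*(-10) = (44*(10 - 5*0 - 2*(-9) + 0*(-9)))*(-10) = (44*(10 + 0 + 18 + 0))*(-10) = (44*28)*(-10) = 1232*(-10) = -12320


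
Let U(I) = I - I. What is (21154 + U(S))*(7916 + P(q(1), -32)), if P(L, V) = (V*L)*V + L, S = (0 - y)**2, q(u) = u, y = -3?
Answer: 189137914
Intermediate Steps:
S = 9 (S = (0 - 1*(-3))**2 = (0 + 3)**2 = 3**2 = 9)
P(L, V) = L + L*V**2 (P(L, V) = (L*V)*V + L = L*V**2 + L = L + L*V**2)
U(I) = 0
(21154 + U(S))*(7916 + P(q(1), -32)) = (21154 + 0)*(7916 + 1*(1 + (-32)**2)) = 21154*(7916 + 1*(1 + 1024)) = 21154*(7916 + 1*1025) = 21154*(7916 + 1025) = 21154*8941 = 189137914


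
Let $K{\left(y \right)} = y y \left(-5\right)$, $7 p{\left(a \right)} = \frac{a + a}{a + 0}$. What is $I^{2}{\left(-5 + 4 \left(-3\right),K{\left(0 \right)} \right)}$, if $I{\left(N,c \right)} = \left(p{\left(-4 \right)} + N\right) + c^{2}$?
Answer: $\frac{13689}{49} \approx 279.37$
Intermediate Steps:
$p{\left(a \right)} = \frac{2}{7}$ ($p{\left(a \right)} = \frac{\left(a + a\right) \frac{1}{a + 0}}{7} = \frac{2 a \frac{1}{a}}{7} = \frac{1}{7} \cdot 2 = \frac{2}{7}$)
$K{\left(y \right)} = - 5 y^{2}$ ($K{\left(y \right)} = y^{2} \left(-5\right) = - 5 y^{2}$)
$I{\left(N,c \right)} = \frac{2}{7} + N + c^{2}$ ($I{\left(N,c \right)} = \left(\frac{2}{7} + N\right) + c^{2} = \frac{2}{7} + N + c^{2}$)
$I^{2}{\left(-5 + 4 \left(-3\right),K{\left(0 \right)} \right)} = \left(\frac{2}{7} + \left(-5 + 4 \left(-3\right)\right) + \left(- 5 \cdot 0^{2}\right)^{2}\right)^{2} = \left(\frac{2}{7} - 17 + \left(\left(-5\right) 0\right)^{2}\right)^{2} = \left(\frac{2}{7} - 17 + 0^{2}\right)^{2} = \left(\frac{2}{7} - 17 + 0\right)^{2} = \left(- \frac{117}{7}\right)^{2} = \frac{13689}{49}$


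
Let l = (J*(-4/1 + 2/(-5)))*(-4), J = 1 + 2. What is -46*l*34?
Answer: -412896/5 ≈ -82579.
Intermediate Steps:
J = 3
l = 264/5 (l = (3*(-4/1 + 2/(-5)))*(-4) = (3*(-4*1 + 2*(-⅕)))*(-4) = (3*(-4 - ⅖))*(-4) = (3*(-22/5))*(-4) = -66/5*(-4) = 264/5 ≈ 52.800)
-46*l*34 = -46*264/5*34 = -12144/5*34 = -412896/5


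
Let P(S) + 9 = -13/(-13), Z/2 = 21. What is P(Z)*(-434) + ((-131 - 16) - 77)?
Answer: 3248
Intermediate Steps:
Z = 42 (Z = 2*21 = 42)
P(S) = -8 (P(S) = -9 - 13/(-13) = -9 - 13*(-1/13) = -9 + 1 = -8)
P(Z)*(-434) + ((-131 - 16) - 77) = -8*(-434) + ((-131 - 16) - 77) = 3472 + (-147 - 77) = 3472 - 224 = 3248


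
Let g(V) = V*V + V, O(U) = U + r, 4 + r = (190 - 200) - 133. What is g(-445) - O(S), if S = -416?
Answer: 198143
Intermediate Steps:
r = -147 (r = -4 + ((190 - 200) - 133) = -4 + (-10 - 133) = -4 - 143 = -147)
O(U) = -147 + U (O(U) = U - 147 = -147 + U)
g(V) = V + V² (g(V) = V² + V = V + V²)
g(-445) - O(S) = -445*(1 - 445) - (-147 - 416) = -445*(-444) - 1*(-563) = 197580 + 563 = 198143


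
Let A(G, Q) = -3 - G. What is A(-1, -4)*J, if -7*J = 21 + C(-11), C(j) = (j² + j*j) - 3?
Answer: 520/7 ≈ 74.286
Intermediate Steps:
C(j) = -3 + 2*j² (C(j) = (j² + j²) - 3 = 2*j² - 3 = -3 + 2*j²)
J = -260/7 (J = -(21 + (-3 + 2*(-11)²))/7 = -(21 + (-3 + 2*121))/7 = -(21 + (-3 + 242))/7 = -(21 + 239)/7 = -⅐*260 = -260/7 ≈ -37.143)
A(-1, -4)*J = (-3 - 1*(-1))*(-260/7) = (-3 + 1)*(-260/7) = -2*(-260/7) = 520/7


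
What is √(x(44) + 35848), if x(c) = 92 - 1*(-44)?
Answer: 4*√2249 ≈ 189.69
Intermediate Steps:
x(c) = 136 (x(c) = 92 + 44 = 136)
√(x(44) + 35848) = √(136 + 35848) = √35984 = 4*√2249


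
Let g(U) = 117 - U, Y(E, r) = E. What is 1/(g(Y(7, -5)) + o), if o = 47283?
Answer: 1/47393 ≈ 2.1100e-5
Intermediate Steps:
1/(g(Y(7, -5)) + o) = 1/((117 - 1*7) + 47283) = 1/((117 - 7) + 47283) = 1/(110 + 47283) = 1/47393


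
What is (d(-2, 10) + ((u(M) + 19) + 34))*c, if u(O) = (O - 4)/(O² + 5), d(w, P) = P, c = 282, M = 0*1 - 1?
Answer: 17531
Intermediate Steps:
M = -1 (M = 0 - 1 = -1)
u(O) = (-4 + O)/(5 + O²)
(d(-2, 10) + ((u(M) + 19) + 34))*c = (10 + (((-4 - 1)/(5 + (-1)²) + 19) + 34))*282 = (10 + ((-5/(5 + 1) + 19) + 34))*282 = (10 + ((-5/6 + 19) + 34))*282 = (10 + (((⅙)*(-5) + 19) + 34))*282 = (10 + ((-⅚ + 19) + 34))*282 = (10 + (109/6 + 34))*282 = (10 + 313/6)*282 = (373/6)*282 = 17531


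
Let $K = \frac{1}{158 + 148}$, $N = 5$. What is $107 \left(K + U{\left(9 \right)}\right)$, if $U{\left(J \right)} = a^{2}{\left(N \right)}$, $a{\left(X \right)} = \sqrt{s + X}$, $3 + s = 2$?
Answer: $\frac{131075}{306} \approx 428.35$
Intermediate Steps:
$s = -1$ ($s = -3 + 2 = -1$)
$a{\left(X \right)} = \sqrt{-1 + X}$
$U{\left(J \right)} = 4$ ($U{\left(J \right)} = \left(\sqrt{-1 + 5}\right)^{2} = \left(\sqrt{4}\right)^{2} = 2^{2} = 4$)
$K = \frac{1}{306} \approx 0.003268$
$107 \left(K + U{\left(9 \right)}\right) = 107 \left(\frac{1}{306} + 4\right) = 107 \cdot \frac{1225}{306} = \frac{131075}{306}$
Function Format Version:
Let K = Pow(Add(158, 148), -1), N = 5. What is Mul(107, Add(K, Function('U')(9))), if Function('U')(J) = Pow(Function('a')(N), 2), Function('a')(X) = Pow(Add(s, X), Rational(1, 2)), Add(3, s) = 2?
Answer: Rational(131075, 306) ≈ 428.35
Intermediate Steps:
s = -1 (s = Add(-3, 2) = -1)
Function('a')(X) = Pow(Add(-1, X), Rational(1, 2))
Function('U')(J) = 4 (Function('U')(J) = Pow(Pow(Add(-1, 5), Rational(1, 2)), 2) = Pow(Pow(4, Rational(1, 2)), 2) = Pow(2, 2) = 4)
K = Rational(1, 306) (K = Pow(306, -1) = Rational(1, 306) ≈ 0.0032680)
Mul(107, Add(K, Function('U')(9))) = Mul(107, Add(Rational(1, 306), 4)) = Mul(107, Rational(1225, 306)) = Rational(131075, 306)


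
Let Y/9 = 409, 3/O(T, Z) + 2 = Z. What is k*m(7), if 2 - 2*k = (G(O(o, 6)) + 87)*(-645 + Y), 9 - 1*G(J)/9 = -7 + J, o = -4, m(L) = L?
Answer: -4765747/2 ≈ -2.3829e+6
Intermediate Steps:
O(T, Z) = 3/(-2 + Z)
Y = 3681 (Y = 9*409 = 3681)
G(J) = 144 - 9*J (G(J) = 81 - 9*(-7 + J) = 81 + (63 - 9*J) = 144 - 9*J)
k = -680821/2 (k = 1 - ((144 - 27/(-2 + 6)) + 87)*(-645 + 3681)/2 = 1 - ((144 - 27/4) + 87)*3036/2 = 1 - (549/4 + 87)*3036/2 = 1 - 897*3036/8 = 1 - ½*680823 = 1 - 680823/2 = -680821/2 ≈ -3.4041e+5)
k*m(7) = -680821/2*7 = -4765747/2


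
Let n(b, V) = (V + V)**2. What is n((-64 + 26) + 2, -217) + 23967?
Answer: 212323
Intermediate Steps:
n(b, V) = 4*V**2 (n(b, V) = (2*V)**2 = 4*V**2)
n((-64 + 26) + 2, -217) + 23967 = 4*(-217)**2 + 23967 = 4*47089 + 23967 = 188356 + 23967 = 212323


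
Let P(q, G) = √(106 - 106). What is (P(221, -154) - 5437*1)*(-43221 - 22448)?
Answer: 357042353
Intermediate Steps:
P(q, G) = 0 (P(q, G) = √0 = 0)
(P(221, -154) - 5437*1)*(-43221 - 22448) = (0 - 5437*1)*(-43221 - 22448) = (0 - 5437)*(-65669) = -5437*(-65669) = 357042353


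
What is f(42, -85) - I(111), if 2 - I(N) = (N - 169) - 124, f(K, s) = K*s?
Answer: -3754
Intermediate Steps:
I(N) = 295 - N (I(N) = 2 - ((N - 169) - 124) = 2 - ((-169 + N) - 124) = 2 - (-293 + N) = 2 + (293 - N) = 295 - N)
f(42, -85) - I(111) = 42*(-85) - (295 - 1*111) = -3570 - (295 - 111) = -3570 - 1*184 = -3570 - 184 = -3754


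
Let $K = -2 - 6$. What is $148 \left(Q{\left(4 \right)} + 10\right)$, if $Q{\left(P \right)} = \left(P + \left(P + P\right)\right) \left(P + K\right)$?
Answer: $-5624$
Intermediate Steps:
$K = -8$ ($K = -2 - 6 = -8$)
$Q{\left(P \right)} = 3 P \left(-8 + P\right)$ ($Q{\left(P \right)} = \left(P + \left(P + P\right)\right) \left(P - 8\right) = \left(P + 2 P\right) \left(-8 + P\right) = 3 P \left(-8 + P\right)$)
$148 \left(Q{\left(4 \right)} + 10\right) = 148 \left(3 \cdot 4 \left(-8 + 4\right) + 10\right) = 148 \left(3 \cdot 4 \left(-4\right) + 10\right) = 148 \left(-48 + 10\right) = 148 \left(-38\right) = -5624$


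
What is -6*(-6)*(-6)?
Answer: -216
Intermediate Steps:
-6*(-6)*(-6) = 36*(-6) = -216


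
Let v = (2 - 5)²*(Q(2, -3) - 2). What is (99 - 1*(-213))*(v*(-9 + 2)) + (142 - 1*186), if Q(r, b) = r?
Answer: -44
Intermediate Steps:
v = 0 (v = (2 - 5)²*(2 - 2) = (-3)²*0 = 9*0 = 0)
(99 - 1*(-213))*(v*(-9 + 2)) + (142 - 1*186) = (99 - 1*(-213))*(0*(-9 + 2)) + (142 - 1*186) = (99 + 213)*(0*(-7)) + (142 - 186) = 312*0 - 44 = 0 - 44 = -44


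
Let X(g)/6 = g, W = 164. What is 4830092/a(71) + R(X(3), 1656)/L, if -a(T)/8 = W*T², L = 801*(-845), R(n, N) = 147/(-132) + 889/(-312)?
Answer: -175310711074417/240052958479620 ≈ -0.73030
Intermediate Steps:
X(g) = 6*g
R(n, N) = -13601/3432 (R(n, N) = 147*(-1/132) + 889*(-1/312) = -49/44 - 889/312 = -13601/3432)
L = -676845
a(T) = -1312*T²
4830092/a(71) + R(X(3), 1656)/L = 4830092/((-1312*71²)) - 13601/3432/(-676845) = 4830092/((-1312*5041)) - 13601/3432*(-1/676845) = 4830092/(-6613792) + 13601/2322932040 = 4830092*(-1/6613792) + 13601/2322932040 = -1207523/1653448 + 13601/2322932040 = -175310711074417/240052958479620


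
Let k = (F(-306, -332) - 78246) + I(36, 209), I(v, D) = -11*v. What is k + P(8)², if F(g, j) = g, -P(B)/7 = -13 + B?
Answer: -77723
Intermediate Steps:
P(B) = 91 - 7*B (P(B) = -7*(-13 + B) = 91 - 7*B)
k = -78948 (k = (-306 - 78246) - 11*36 = -78552 - 396 = -78948)
k + P(8)² = -78948 + (91 - 7*8)² = -78948 + (91 - 56)² = -78948 + 35² = -78948 + 1225 = -77723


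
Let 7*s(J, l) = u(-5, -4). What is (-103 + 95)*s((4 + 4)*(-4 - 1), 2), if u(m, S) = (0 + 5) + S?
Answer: -8/7 ≈ -1.1429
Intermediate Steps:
u(m, S) = 5 + S
s(J, l) = 1/7 (s(J, l) = (5 - 4)/7 = (1/7)*1 = 1/7)
(-103 + 95)*s((4 + 4)*(-4 - 1), 2) = (-103 + 95)*(1/7) = -8*1/7 = -8/7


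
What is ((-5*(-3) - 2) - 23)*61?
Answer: -610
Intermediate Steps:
((-5*(-3) - 2) - 23)*61 = ((15 - 2) - 23)*61 = (13 - 23)*61 = -10*61 = -610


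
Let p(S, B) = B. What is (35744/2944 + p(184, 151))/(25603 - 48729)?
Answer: -15009/2127592 ≈ -0.0070545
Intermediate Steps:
(35744/2944 + p(184, 151))/(25603 - 48729) = (35744/2944 + 151)/(25603 - 48729) = (35744*(1/2944) + 151)/(-23126) = (1117/92 + 151)*(-1/23126) = (15009/92)*(-1/23126) = -15009/2127592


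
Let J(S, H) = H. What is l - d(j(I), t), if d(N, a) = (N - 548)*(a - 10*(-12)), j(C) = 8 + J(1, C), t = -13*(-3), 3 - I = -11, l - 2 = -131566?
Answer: -47930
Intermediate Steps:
l = -131564 (l = 2 - 131566 = -131564)
I = 14 (I = 3 - 1*(-11) = 3 + 11 = 14)
t = 39
j(C) = 8 + C
d(N, a) = (-548 + N)*(120 + a) (d(N, a) = (-548 + N)*(a + 120) = (-548 + N)*(120 + a))
l - d(j(I), t) = -131564 - (-65760 - 548*39 + 120*(8 + 14) + (8 + 14)*39) = -131564 - (-65760 - 21372 + 120*22 + 22*39) = -131564 - (-65760 - 21372 + 2640 + 858) = -131564 - 1*(-83634) = -131564 + 83634 = -47930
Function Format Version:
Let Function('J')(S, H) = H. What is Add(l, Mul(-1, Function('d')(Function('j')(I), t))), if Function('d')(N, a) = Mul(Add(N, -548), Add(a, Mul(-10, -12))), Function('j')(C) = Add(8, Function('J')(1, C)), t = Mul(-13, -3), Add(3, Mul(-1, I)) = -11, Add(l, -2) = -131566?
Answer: -47930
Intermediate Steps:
l = -131564 (l = Add(2, -131566) = -131564)
I = 14 (I = Add(3, Mul(-1, -11)) = Add(3, 11) = 14)
t = 39
Function('j')(C) = Add(8, C)
Function('d')(N, a) = Mul(Add(-548, N), Add(120, a)) (Function('d')(N, a) = Mul(Add(-548, N), Add(a, 120)) = Mul(Add(-548, N), Add(120, a)))
Add(l, Mul(-1, Function('d')(Function('j')(I), t))) = Add(-131564, Mul(-1, Add(-65760, Mul(-548, 39), Mul(120, Add(8, 14)), Mul(Add(8, 14), 39)))) = Add(-131564, Mul(-1, Add(-65760, -21372, Mul(120, 22), Mul(22, 39)))) = Add(-131564, Mul(-1, Add(-65760, -21372, 2640, 858))) = Add(-131564, Mul(-1, -83634)) = Add(-131564, 83634) = -47930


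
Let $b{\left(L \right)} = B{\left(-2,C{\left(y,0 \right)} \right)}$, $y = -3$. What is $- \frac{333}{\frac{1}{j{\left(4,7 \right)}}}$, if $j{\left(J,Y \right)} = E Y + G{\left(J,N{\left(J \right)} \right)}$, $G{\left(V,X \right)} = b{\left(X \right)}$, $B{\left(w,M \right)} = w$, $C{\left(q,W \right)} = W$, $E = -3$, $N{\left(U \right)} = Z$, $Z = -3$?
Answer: $7659$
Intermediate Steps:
$N{\left(U \right)} = -3$
$b{\left(L \right)} = -2$
$G{\left(V,X \right)} = -2$
$j{\left(J,Y \right)} = -2 - 3 Y$ ($j{\left(J,Y \right)} = - 3 Y - 2 = -2 - 3 Y$)
$- \frac{333}{\frac{1}{j{\left(4,7 \right)}}} = - \frac{333}{\frac{1}{-2 - 21}} = - \frac{333}{\frac{1}{-23}} = - \frac{333}{- \frac{1}{23}} = \left(-333\right) \left(-23\right) = 7659$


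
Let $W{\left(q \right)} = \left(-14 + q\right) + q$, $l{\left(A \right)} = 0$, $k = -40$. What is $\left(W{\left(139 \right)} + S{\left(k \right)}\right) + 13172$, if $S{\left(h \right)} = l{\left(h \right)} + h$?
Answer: $13396$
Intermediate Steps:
$S{\left(h \right)} = h$ ($S{\left(h \right)} = 0 + h = h$)
$W{\left(q \right)} = -14 + 2 q$
$\left(W{\left(139 \right)} + S{\left(k \right)}\right) + 13172 = \left(\left(-14 + 2 \cdot 139\right) - 40\right) + 13172 = \left(\left(-14 + 278\right) - 40\right) + 13172 = \left(264 - 40\right) + 13172 = 224 + 13172 = 13396$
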